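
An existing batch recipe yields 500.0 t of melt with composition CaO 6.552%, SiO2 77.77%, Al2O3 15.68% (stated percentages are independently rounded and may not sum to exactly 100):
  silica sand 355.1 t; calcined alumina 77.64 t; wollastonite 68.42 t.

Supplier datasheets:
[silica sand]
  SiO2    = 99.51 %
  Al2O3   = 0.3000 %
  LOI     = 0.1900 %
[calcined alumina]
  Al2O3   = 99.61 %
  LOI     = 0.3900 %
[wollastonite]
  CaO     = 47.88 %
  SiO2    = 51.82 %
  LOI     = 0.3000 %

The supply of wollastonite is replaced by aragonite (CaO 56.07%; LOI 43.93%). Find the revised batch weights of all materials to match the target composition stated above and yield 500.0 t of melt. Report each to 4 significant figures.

All arithmetic holds full precision in every operation; rounding to four significant figures extends to each in-between result as printed. Each reported value is rounded exactly once. Derived quantities (ignition loss, yield, totals, net glass mass, three oxide percentages) are recomputed at full float precision from the batch weights per 500.0 t of glass, exactly as shown in either problem or answer.
Oxide-by-oxide targets in 500.0 t melt:
  CaO: 6.552% × 500.0 = 32.76 t
  SiO2: 77.77% × 500.0 = 388.8 t
  Al2O3: 15.68% × 500.0 = 78.40 t
Balance tally, oxide-wise, applying the batch weights above, for the quoted basis mass (oxide sums agree with the targets once rounding is allowed for):
  CaO: 58.43·0.5607 = 32.76 t (target 32.76 t)
  SiO2: 390.8·0.9951 = 388.9 t (target 388.8 t)
  Al2O3: 390.8·0.003000 + 77.53·0.9961 = 78.40 t (target 78.40 t)
Glass-mass bookkeeping: net batch after ignition = 500.0 t (the Σ of target masses is 500.0 t; stated basis 500.0 t — any gap is answer rounding).
Summing the batch: Σ batch = 526.8 t; LOI removed, Σ of batch·LOI: 26.71 t; yield = glass ÷ total batch = 94.93%.

Revised batch per 500.0 t melt:
  silica sand: 390.8 t
  calcined alumina: 77.53 t
  aragonite: 58.43 t
Total batch = 526.8 t; LOI loss = 26.71 t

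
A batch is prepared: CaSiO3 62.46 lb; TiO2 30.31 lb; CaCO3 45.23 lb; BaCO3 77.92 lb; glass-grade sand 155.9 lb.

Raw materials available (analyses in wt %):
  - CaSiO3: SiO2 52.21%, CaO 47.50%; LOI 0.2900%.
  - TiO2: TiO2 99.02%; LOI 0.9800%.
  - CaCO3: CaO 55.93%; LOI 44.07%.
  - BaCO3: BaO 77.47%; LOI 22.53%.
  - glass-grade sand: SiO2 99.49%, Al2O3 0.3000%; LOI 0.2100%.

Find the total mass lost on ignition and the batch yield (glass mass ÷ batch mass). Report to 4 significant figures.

Mid-chain values appear rounded to four significant digits within the worked lines; the working math carries exact precision at every stage; every reported figure receives exactly one rounding — derived quantities are computed in exact precision (the totals, LOI, the yield, the five compositions, glass mass) using the weight values for 333.5 lb of glass as they appear in the problem or answer text.
Per-material ignition loss:
  CaSiO3: 62.46 × 0.002900 = 0.1811 lb
  TiO2: 30.31 × 0.009800 = 0.2970 lb
  CaCO3: 45.23 × 0.4407 = 19.93 lb
  BaCO3: 77.92 × 0.2253 = 17.56 lb
  glass-grade sand: 155.9 × 0.002100 = 0.3274 lb
Total LOI = 38.29 lb
Glass = batch − LOI = 371.8 − 38.29 = 333.5 lb

LOI loss = 38.29 lb; glass = 333.5 lb; yield = 89.70%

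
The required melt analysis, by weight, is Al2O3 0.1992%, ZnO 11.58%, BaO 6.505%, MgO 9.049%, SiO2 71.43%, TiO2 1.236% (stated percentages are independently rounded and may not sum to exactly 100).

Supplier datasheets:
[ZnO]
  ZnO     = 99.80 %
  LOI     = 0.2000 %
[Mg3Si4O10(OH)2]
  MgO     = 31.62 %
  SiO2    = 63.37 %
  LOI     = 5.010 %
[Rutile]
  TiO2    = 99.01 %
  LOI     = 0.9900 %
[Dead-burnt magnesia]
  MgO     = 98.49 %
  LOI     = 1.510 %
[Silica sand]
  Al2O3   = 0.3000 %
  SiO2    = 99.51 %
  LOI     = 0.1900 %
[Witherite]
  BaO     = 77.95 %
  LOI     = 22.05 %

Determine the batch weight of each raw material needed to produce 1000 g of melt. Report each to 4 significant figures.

Batch per 1000 g melt:
  ZnO: 116.0 g
  Mg3Si4O10(OH)2: 84.51 g
  Rutile: 12.48 g
  Dead-burnt magnesia: 64.75 g
  Silica sand: 664.0 g
  Witherite: 83.45 g
Total batch = 1025 g; LOI loss = 25.23 g; yield = 97.54%

In-progress results appear, with 4-significant-digit rounding, at each printed step — full float precision is kept at all times — each reported result takes just one rounding — the derived quantities, which include the yield, glass mass, totals, LOI, six oxide percentages, are carried in full float precision, as quoted within the problem or the answer, starting from the weights per 1000 g of glass.
Oxide mass targets, per 1000 g melt:
  Al2O3: 0.1992% × 1000 = 1.992 g
  ZnO: 11.58% × 1000 = 115.8 g
  BaO: 6.505% × 1000 = 65.05 g
  MgO: 9.049% × 1000 = 90.49 g
  SiO2: 71.43% × 1000 = 714.3 g
  TiO2: 1.236% × 1000 = 12.36 g
Checking each oxide sum on the weights just shown, for the quoted basis mass (target by target, the sums agree once rounding is allowed for):
  Al2O3: 664.0·0.003000 = 1.992 g (target 1.992 g)
  ZnO: 116.0·0.9980 = 115.8 g (target 115.8 g)
  BaO: 83.45·0.7795 = 65.05 g (target 65.05 g)
  MgO: 84.51·0.3162 + 64.75·0.9849 = 90.49 g (target 90.49 g)
  SiO2: 84.51·0.6337 + 664.0·0.9951 = 714.3 g (target 714.3 g)
  TiO2: 12.48·0.9901 = 12.36 g (target 12.36 g)
The glass-mass cross-check: total charge less LOI = 1000 g (summing oxide targets gives 1000 g; the stated basis being 1000 g — differing by rounding only).
Batch grand total — Σ batch = 1025 g; LOI removed, Σ of batch·LOI: 25.23 g; yield: glass divided by total = 97.54%.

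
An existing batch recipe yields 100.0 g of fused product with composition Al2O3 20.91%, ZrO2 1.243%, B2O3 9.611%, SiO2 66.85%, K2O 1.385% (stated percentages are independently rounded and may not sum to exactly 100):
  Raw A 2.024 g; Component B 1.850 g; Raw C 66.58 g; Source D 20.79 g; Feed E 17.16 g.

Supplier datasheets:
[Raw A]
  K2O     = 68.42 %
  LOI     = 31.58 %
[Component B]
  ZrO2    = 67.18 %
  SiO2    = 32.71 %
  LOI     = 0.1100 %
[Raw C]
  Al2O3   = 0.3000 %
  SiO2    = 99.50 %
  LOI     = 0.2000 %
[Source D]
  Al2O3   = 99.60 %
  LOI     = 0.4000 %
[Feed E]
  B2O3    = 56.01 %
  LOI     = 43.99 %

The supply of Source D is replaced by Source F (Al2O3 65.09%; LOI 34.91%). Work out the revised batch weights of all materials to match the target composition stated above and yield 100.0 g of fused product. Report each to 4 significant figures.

Revised batch per 100.0 g fused product:
  Raw A: 2.024 g
  Component B: 1.850 g
  Raw C: 66.58 g
  Source F: 31.82 g
  Feed E: 17.16 g
Total batch = 119.4 g; LOI loss = 19.43 g

Rounding to 4 significant digits extends to every in-between result as shown; the working math holds full precision in all steps. Every reported result takes a single rounding — all derived quantities (yield, ignition loss, net glass mass, the five compositions, the totals) are rebuilt from the weighed amounts at 100.0 g of glass in full float precision, as written in either problem or answer.
Target oxide masses per 100.0 g fused product:
  Al2O3: 20.91% × 100.0 = 20.91 g
  ZrO2: 1.243% × 100.0 = 1.243 g
  B2O3: 9.611% × 100.0 = 9.611 g
  SiO2: 66.85% × 100.0 = 66.85 g
  K2O: 1.385% × 100.0 = 1.385 g
A balance pass over the oxides, applying the batch weights above, for the quoted basis mass (delivered sums recover each target modulo rounding of the values):
  Al2O3: 66.58·0.003000 + 31.82·0.6509 = 20.91 g (target 20.91 g)
  ZrO2: 1.850·0.6718 = 1.243 g (target 1.243 g)
  B2O3: 17.16·0.5601 = 9.611 g (target 9.611 g)
  SiO2: 1.850·0.3271 + 66.58·0.9950 = 66.85 g (target 66.85 g)
  K2O: 2.024·0.6842 = 1.385 g (target 1.385 g)
Glass-mass sanity pass: total charge less LOI = 100.0 g (the Σ of target masses is 100.0 g; the stated basis being 100.0 g — any gap is answer rounding).
Adding the batch up: Σ batch = 119.4 g; loss to ignition Σ batch·LOI = 19.43 g; yield, glass over the total, = 83.73%.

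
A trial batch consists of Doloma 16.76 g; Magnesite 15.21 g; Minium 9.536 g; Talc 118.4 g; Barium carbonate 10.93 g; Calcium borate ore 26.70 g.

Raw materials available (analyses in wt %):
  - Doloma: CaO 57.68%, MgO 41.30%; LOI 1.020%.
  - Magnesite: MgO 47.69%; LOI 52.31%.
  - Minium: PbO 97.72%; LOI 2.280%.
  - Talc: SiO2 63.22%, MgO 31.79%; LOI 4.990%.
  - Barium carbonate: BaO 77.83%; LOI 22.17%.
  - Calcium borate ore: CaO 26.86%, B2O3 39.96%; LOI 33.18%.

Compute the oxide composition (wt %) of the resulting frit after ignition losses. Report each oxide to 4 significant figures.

Glass mass = 172.0 g (batch 197.5 − LOI 25.54).
Composition: CaO 9.790%, SiO2 43.52%, MgO 30.12%, B2O3 6.203%, PbO 5.418%, BaO 4.946%

The working math maintains full precision through every step; rounding to 4 significant digits extends to each mid-chain value as printed — a single rounding produces every reported figure. Derived quantities (the totals, the yield, glass mass, six oxide percentages, LOI) are recomputed at full precision using the weight values at 172.0 g of glass exactly as shown in question or answer.
Oxide-by-oxide delivered mass:
  CaO: 16.76·0.5768 + 26.70·0.2686 = 16.84 g
  SiO2: 118.4·0.6322 = 74.85 g
  MgO: 16.76·0.4130 + 15.21·0.4769 + 118.4·0.3179 = 51.81 g
  B2O3: 26.70·0.3996 = 10.67 g
  PbO: 9.536·0.9772 = 9.319 g
  BaO: 10.93·0.7783 = 8.507 g
LOI: 16.76·0.01020 + 15.21·0.5231 + 9.536·0.02280 + 118.4·0.04990 + 10.93·0.2217 + 26.70·0.3318 = 25.54 g
batch − LOI leaves glass = 197.5 − 25.54 = 172.0 g (= the summed oxide contributions)
wt % = oxide mass / glass mass × 100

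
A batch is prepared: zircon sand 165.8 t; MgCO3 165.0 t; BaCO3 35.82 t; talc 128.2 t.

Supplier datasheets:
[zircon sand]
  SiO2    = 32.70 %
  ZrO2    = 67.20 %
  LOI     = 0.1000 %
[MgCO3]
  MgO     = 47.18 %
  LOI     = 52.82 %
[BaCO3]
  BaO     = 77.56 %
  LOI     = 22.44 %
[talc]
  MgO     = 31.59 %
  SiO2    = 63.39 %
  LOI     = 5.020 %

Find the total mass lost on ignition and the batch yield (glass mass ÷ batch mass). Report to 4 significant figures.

LOI loss = 101.8 t; glass = 393.0 t; yield = 79.43%

Mid-chain values are printed, rounded to 4 significant figures, across the worked steps — every computation holds full precision through every step. A single rounding finalizes every reported result — the derived quantities (glass mass, LOI, yield, totals, four oxide percentages) are re-derived starting from the weights per 393.0 t of glass in exact precision, as quoted within either problem or answer.
Each material's LOI contribution:
  zircon sand: 165.8 × 0.001000 = 0.1658 t
  MgCO3: 165.0 × 0.5282 = 87.15 t
  BaCO3: 35.82 × 0.2244 = 8.038 t
  talc: 128.2 × 0.05020 = 6.436 t
Total LOI = 101.8 t
Glass = batch − LOI = 494.8 − 101.8 = 393.0 t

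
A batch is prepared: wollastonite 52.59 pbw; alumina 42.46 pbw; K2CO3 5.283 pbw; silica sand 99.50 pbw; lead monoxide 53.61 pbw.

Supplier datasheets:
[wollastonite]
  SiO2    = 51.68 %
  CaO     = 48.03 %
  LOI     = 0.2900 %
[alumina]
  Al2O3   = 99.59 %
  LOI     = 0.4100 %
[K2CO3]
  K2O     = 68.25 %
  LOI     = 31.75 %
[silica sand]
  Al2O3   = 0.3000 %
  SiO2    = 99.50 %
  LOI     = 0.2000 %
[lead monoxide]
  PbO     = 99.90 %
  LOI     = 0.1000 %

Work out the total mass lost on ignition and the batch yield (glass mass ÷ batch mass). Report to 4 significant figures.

In-progress results are printed rounded off to 4 significant figures alongside each step. All internal work maintains full float precision at each step. Each reported value is rounded only once — all derived quantities (the totals, the yield, glass mass, LOI, five oxide percentages) are computed at exact precision using the weight values at 251.2 pbw of glass precisely as stated by problem or answer.
LOI of each material in turn:
  wollastonite: 52.59 × 0.002900 = 0.1525 pbw
  alumina: 42.46 × 0.004100 = 0.1741 pbw
  K2CO3: 5.283 × 0.3175 = 1.677 pbw
  silica sand: 99.50 × 0.002000 = 0.1990 pbw
  lead monoxide: 53.61 × 0.001000 = 0.05361 pbw
Total LOI = 2.257 pbw
Glass = batch − LOI = 253.4 − 2.257 = 251.2 pbw

LOI loss = 2.257 pbw; glass = 251.2 pbw; yield = 99.11%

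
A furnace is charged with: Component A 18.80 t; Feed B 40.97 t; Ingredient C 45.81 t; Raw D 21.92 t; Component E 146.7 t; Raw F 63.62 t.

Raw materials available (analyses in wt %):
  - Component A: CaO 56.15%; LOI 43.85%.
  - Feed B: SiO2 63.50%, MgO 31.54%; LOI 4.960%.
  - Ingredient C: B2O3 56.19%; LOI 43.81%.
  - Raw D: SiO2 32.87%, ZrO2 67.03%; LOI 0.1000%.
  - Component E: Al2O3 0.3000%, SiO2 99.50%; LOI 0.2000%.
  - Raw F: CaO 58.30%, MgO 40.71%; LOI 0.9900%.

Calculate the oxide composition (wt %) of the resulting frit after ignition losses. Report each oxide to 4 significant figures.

All internal work keeps full precision through the solve — rounding to 4 significant figures governs each intermediate as shown. Each reported number takes exactly one rounding. Derived quantities (the six compositions, ignition loss, net glass mass, totals, yield) are re-derived starting from the weights for 306.5 t of glass at full float precision, precisely as stated by problem or answer.
Delivered oxide masses:
  CaO: 18.80·0.5615 + 63.62·0.5830 = 47.65 t
  Al2O3: 146.7·0.003000 = 0.4401 t
  SiO2: 40.97·0.6350 + 21.92·0.3287 + 146.7·0.9950 = 179.2 t
  B2O3: 45.81·0.5619 = 25.74 t
  ZrO2: 21.92·0.6703 = 14.69 t
  MgO: 40.97·0.3154 + 63.62·0.4071 = 38.82 t
LOI: 18.80·0.4385 + 40.97·0.04960 + 45.81·0.4381 + 21.92·0.001000 + 146.7·0.002000 + 63.62·0.009900 = 31.29 t
Net of LOI, the glass mass = 337.8 − 31.29 = 306.5 t (matching Σ of the oxides)
wt % = 100 × oxide mass / glass mass

Glass mass = 306.5 t (batch 337.8 − LOI 31.29).
Composition: CaO 15.54%, Al2O3 0.1436%, SiO2 58.46%, B2O3 8.397%, ZrO2 4.793%, MgO 12.66%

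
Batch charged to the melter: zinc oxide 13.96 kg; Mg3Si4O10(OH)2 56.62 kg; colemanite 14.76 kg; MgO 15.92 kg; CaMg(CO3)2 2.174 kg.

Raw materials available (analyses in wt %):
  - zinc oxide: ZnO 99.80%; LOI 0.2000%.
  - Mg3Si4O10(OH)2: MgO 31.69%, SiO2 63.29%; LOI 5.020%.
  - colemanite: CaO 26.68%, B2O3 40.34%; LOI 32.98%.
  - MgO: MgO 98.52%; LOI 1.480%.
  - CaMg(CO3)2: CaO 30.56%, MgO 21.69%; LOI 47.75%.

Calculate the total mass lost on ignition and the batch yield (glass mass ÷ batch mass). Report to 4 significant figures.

All internal work keeps exact precision through every step; the intermediate values are printed, rounded to four significant digits, within the worked lines; every reported number is rounded a single time. The derived quantities, which include totals, glass mass, LOI, five oxide percentages, the yield, are recomputed in exact precision, precisely as stated by the problem or answer text, starting from the weights at 94.42 kg of glass.
Loss on ignition, line by line:
  zinc oxide: 13.96 × 0.002000 = 0.02792 kg
  Mg3Si4O10(OH)2: 56.62 × 0.05020 = 2.842 kg
  colemanite: 14.76 × 0.3298 = 4.868 kg
  MgO: 15.92 × 0.01480 = 0.2356 kg
  CaMg(CO3)2: 2.174 × 0.4775 = 1.038 kg
Total LOI = 9.012 kg
Glass = batch − LOI = 103.4 − 9.012 = 94.42 kg

LOI loss = 9.012 kg; glass = 94.42 kg; yield = 91.29%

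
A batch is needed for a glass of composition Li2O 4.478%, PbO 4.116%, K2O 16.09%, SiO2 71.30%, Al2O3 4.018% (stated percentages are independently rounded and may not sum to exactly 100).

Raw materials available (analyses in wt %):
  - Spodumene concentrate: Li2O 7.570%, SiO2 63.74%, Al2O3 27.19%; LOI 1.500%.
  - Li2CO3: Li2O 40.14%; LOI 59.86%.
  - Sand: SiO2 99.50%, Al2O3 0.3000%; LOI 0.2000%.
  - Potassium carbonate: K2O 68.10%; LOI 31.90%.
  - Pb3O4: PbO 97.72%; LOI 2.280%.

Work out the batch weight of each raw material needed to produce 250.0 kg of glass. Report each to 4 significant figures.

Rounding to 4 significant figures governs every in-between result as shown; all arithmetic keeps full precision from start to finish — every reported result is rounded exactly once — the derived quantities, which include the totals, the five compositions, ignition loss, the yield, glass mass, are re-derived at exact precision, as quoted within the question or the answer, using the weight values for 250.0 kg of glass.
The oxide mass targets at 250.0 kg glass:
  Li2O: 4.478% × 250.0 = 11.20 kg
  PbO: 4.116% × 250.0 = 10.29 kg
  K2O: 16.09% × 250.0 = 40.22 kg
  SiO2: 71.30% × 250.0 = 178.2 kg
  Al2O3: 4.018% × 250.0 = 10.04 kg
Mass-balance tally per oxide given the weights on record, against the basis in use (each sum matches its target mass up to rounding of the answer):
  Li2O: 35.22·0.07570 + 21.25·0.4014 = 11.20 kg (target 11.20 kg)
  PbO: 10.53·0.9772 = 10.29 kg (target 10.29 kg)
  K2O: 59.07·0.6810 = 40.23 kg (target 40.22 kg)
  SiO2: 35.22·0.6374 + 156.6·0.9950 = 178.3 kg (target 178.2 kg)
  Al2O3: 35.22·0.2719 + 156.6·0.003000 = 10.05 kg (target 10.04 kg)
Glass-mass closure: the batch minus its LOI: 250.0 kg (summing oxide targets gives 250.0 kg; against the stated basis, 250.0 kg — deltas are rounding alone).
Summing the batch: Σ batch = 282.7 kg; Σ batch·LOI gives LOI loss = 32.65 kg; yield: glass divided by total = 88.45%.

Batch per 250.0 kg glass:
  Spodumene concentrate: 35.22 kg
  Li2CO3: 21.25 kg
  Sand: 156.6 kg
  Potassium carbonate: 59.07 kg
  Pb3O4: 10.53 kg
Total batch = 282.7 kg; LOI loss = 32.65 kg; yield = 88.45%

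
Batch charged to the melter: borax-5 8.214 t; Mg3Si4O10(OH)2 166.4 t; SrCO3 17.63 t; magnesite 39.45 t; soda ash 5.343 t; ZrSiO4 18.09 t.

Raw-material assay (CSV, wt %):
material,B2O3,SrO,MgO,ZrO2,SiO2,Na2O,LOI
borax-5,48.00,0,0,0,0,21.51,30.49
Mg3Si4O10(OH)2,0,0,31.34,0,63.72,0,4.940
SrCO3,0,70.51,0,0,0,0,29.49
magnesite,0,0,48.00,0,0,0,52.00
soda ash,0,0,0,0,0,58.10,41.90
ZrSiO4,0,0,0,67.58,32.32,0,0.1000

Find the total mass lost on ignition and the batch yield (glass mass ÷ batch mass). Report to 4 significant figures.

All internal work carries exact precision all the way through — in-progress results are printed rounded to four significant figures within the worked lines. Every reported result includes exactly one rounding. All derived quantities are recomputed at full float precision (net glass mass, yield, the six compositions, totals, ignition loss) from the batch weights for 216.4 t of glass, as they appear in the problem or the answer.
Ignition loss by material:
  borax-5: 8.214 × 0.3049 = 2.504 t
  Mg3Si4O10(OH)2: 166.4 × 0.04940 = 8.220 t
  SrCO3: 17.63 × 0.2949 = 5.199 t
  magnesite: 39.45 × 0.5200 = 20.51 t
  soda ash: 5.343 × 0.4190 = 2.239 t
  ZrSiO4: 18.09 × 0.001000 = 0.01809 t
Total LOI = 38.69 t
Glass = batch − LOI = 255.1 − 38.69 = 216.4 t

LOI loss = 38.69 t; glass = 216.4 t; yield = 84.83%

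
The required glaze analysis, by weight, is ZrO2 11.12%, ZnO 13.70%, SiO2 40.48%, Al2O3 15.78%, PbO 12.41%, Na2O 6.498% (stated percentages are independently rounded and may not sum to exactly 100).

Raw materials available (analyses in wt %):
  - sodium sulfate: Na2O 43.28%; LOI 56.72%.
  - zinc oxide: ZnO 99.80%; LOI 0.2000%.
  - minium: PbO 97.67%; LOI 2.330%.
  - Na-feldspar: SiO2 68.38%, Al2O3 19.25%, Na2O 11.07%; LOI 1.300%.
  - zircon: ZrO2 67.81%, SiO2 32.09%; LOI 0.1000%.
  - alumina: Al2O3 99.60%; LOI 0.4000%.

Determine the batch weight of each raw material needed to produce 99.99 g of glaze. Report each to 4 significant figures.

Each numeric step keeps exact precision through the solve. In-progress results are shown rounded off to 4 significant digits across the worked steps; every reported value is rounded only once — the derived quantities, which include the totals, six oxide percentages, LOI, yield, net glass mass, are re-derived in exact precision, exactly as printed in the problem or the answer, from the weighed amounts for 99.99 g of glass.
Per-oxide target masses for 99.99 g glaze:
  ZrO2: 11.12% × 99.99 = 11.12 g
  ZnO: 13.70% × 99.99 = 13.70 g
  SiO2: 40.48% × 99.99 = 40.48 g
  Al2O3: 15.78% × 99.99 = 15.78 g
  PbO: 12.41% × 99.99 = 12.41 g
  Na2O: 6.498% × 99.99 = 6.497 g
Per-oxide balance check using the reported weights, against the basis in use (summed amounts equal target values exact up to rounding of places):
  ZrO2: 16.40·0.6781 = 11.12 g (target 11.12 g)
  ZnO: 13.73·0.9980 = 13.70 g (target 13.70 g)
  SiO2: 51.50·0.6838 + 16.40·0.3209 = 40.48 g (target 40.48 g)
  Al2O3: 51.50·0.1925 + 5.889·0.9960 = 15.78 g (target 15.78 g)
  PbO: 12.70·0.9767 = 12.40 g (target 12.41 g)
  Na2O: 1.840·0.4328 + 51.50·0.1107 = 6.497 g (target 6.497 g)
Auditing the glass mass value: total charge less LOI = 99.98 g (summing oxide targets gives 99.98 g; with the basis standing at 99.99 g — differing by rounding only).
Summing the batch: Σ batch = 102.1 g; LOI removed, Σ of batch·LOI: 2.076 g; the yield ratio, glass ÷ batch: 97.97%.

Batch per 99.99 g glaze:
  sodium sulfate: 1.840 g
  zinc oxide: 13.73 g
  minium: 12.70 g
  Na-feldspar: 51.50 g
  zircon: 16.40 g
  alumina: 5.889 g
Total batch = 102.1 g; LOI loss = 2.076 g; yield = 97.97%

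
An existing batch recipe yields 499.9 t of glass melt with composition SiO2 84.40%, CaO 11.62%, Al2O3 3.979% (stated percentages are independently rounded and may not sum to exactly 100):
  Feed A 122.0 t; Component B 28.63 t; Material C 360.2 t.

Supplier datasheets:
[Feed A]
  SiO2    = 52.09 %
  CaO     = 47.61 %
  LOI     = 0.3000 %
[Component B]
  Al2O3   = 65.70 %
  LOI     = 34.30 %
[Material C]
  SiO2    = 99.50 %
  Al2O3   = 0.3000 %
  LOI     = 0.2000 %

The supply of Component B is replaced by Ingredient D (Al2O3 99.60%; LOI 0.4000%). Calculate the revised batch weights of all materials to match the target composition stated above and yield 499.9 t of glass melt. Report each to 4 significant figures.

Revised batch per 499.9 t glass melt:
  Feed A: 122.0 t
  Ingredient D: 18.89 t
  Material C: 360.2 t
Total batch = 501.1 t; LOI loss = 1.162 t

Mid-chain values are printed (rounded to four significant digits) in the printout — the whole derivation runs at full precision at every stage; each reported figure sees exactly one rounding — the derived quantities, which include the totals, the three compositions, the yield, LOI, net glass mass, are computed at exact precision, as quoted within the question or the answer, starting from the weights for 499.9 t of glass.
Oxide-by-oxide targets in 499.9 t glass melt:
  SiO2: 84.40% × 499.9 = 421.9 t
  CaO: 11.62% × 499.9 = 58.09 t
  Al2O3: 3.979% × 499.9 = 19.89 t
Balance tally, oxide-wise, working from each reported weight, under the basis named above (oxide sums agree with the targets up to rounding of the answer):
  SiO2: 122.0·0.5209 + 360.2·0.9950 = 421.9 t (target 421.9 t)
  CaO: 122.0·0.4761 = 58.08 t (target 58.09 t)
  Al2O3: 18.89·0.9960 + 360.2·0.003000 = 19.90 t (target 19.89 t)
The glass-mass cross-check: the batch minus its LOI: 499.9 t (targets for the oxides total 499.9 t; stated basis 499.9 t — gaps are rounding artifacts).
Adding the batch up: Σ batch = 501.1 t; ignition loss, Σ(batch × LOI) = 1.162 t; yield = glass ÷ total batch = 99.77%.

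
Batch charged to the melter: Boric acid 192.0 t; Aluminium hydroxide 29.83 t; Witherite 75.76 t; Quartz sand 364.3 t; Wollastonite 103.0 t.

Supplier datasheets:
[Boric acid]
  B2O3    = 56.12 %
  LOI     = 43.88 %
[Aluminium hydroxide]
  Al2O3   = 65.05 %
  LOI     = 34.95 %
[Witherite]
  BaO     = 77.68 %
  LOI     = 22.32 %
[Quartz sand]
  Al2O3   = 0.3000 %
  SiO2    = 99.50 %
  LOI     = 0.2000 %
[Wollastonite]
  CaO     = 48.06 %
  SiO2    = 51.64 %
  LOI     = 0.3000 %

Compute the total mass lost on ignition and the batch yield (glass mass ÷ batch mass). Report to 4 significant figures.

LOI loss = 112.6 t; glass = 652.3 t; yield = 85.28%

Exact precision is kept end to end; intermediates are shown with 4-significant-figure rounding alongside each step; a single rounding yields each reported figure; all derived quantities, including ignition loss, the five compositions, net glass mass, the totals, yield, are rebuilt from the batch weights for 652.3 t of glass in exact precision, exactly as shown in the question or the answer.
Ignition loss by material:
  Boric acid: 192.0 × 0.4388 = 84.25 t
  Aluminium hydroxide: 29.83 × 0.3495 = 10.43 t
  Witherite: 75.76 × 0.2232 = 16.91 t
  Quartz sand: 364.3 × 0.002000 = 0.7286 t
  Wollastonite: 103.0 × 0.003000 = 0.3090 t
Total LOI = 112.6 t
Glass = batch − LOI = 764.9 − 112.6 = 652.3 t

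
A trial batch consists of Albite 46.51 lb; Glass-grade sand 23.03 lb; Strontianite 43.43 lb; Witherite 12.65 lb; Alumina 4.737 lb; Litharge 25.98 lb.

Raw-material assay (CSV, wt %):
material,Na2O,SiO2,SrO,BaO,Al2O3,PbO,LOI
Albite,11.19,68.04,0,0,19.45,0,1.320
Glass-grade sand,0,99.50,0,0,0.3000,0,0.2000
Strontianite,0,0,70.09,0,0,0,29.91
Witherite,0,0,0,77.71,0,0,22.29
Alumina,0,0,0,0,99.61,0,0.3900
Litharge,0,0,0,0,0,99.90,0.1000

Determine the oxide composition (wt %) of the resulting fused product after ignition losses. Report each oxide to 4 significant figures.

All internal work carries exact precision end to end; in-progress results are printed rounded to four significant figures between the steps; every reported number carries a single rounding — derived quantities (net glass mass, totals, the six compositions, ignition loss, the yield) are recomputed starting from the weights at 139.8 lb of glass in full float precision, exactly as shown in the problem or the answer.
Oxide-by-oxide delivered mass:
  Na2O: 46.51·0.1119 = 5.204 lb
  SiO2: 46.51·0.6804 + 23.03·0.9950 = 54.56 lb
  SrO: 43.43·0.7009 = 30.44 lb
  BaO: 12.65·0.7771 = 9.830 lb
  Al2O3: 46.51·0.1945 + 23.03·0.003000 + 4.737·0.9961 = 13.83 lb
  PbO: 25.98·0.9990 = 25.95 lb
LOI: 46.51·0.01320 + 23.03·0.002000 + 43.43·0.2991 + 12.65·0.2229 + 4.737·0.003900 + 25.98·0.001000 = 16.51 lb
Net of LOI, the glass mass = 156.3 − 16.51 = 139.8 lb (consistent with Σ oxide mass)
percent by weight: oxide/glass ×100

Glass mass = 139.8 lb (batch 156.3 − LOI 16.51).
Composition: Na2O 3.722%, SiO2 39.02%, SrO 21.77%, BaO 7.031%, Al2O3 9.894%, PbO 18.56%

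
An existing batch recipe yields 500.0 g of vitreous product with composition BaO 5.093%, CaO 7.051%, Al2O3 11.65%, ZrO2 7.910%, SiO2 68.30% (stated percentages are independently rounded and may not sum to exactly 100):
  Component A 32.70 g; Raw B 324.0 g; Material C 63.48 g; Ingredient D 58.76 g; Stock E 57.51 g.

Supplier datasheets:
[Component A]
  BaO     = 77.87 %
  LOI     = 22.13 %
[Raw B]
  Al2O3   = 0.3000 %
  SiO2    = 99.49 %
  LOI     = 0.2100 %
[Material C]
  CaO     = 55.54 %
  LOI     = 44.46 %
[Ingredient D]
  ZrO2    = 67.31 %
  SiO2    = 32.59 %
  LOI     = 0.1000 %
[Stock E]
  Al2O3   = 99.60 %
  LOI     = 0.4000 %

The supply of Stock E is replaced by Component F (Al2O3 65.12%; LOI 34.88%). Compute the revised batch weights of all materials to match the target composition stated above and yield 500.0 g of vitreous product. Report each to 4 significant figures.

Each numeric step keeps full precision at each step; working values are displayed rounded to 4 significant digits on the page; exactly one rounding is applied to each reported result. The derived quantities (ignition loss, the five compositions, totals, net glass mass, yield) are carried in full float precision from the weighed amounts at 500.0 g of glass as set out in the question or the answer.
The oxide mass targets at 500.0 g vitreous product:
  BaO: 5.093% × 500.0 = 25.46 g
  CaO: 7.051% × 500.0 = 35.26 g
  Al2O3: 11.65% × 500.0 = 58.25 g
  ZrO2: 7.910% × 500.0 = 39.55 g
  SiO2: 68.30% × 500.0 = 341.5 g
Mass-balance tally per oxide on the weights just shown, for the quoted basis mass (oxide sums agree with the targets inside rounding margins):
  BaO: 32.70·0.7787 = 25.46 g (target 25.46 g)
  CaO: 63.48·0.5554 = 35.26 g (target 35.26 g)
  Al2O3: 324.0·0.003000 + 87.96·0.6512 = 58.25 g (target 58.25 g)
  ZrO2: 58.76·0.6731 = 39.55 g (target 39.55 g)
  SiO2: 324.0·0.9949 + 58.76·0.3259 = 341.5 g (target 341.5 g)
Glass-mass sanity pass: total batch − LOI = 500.0 g (targets for the oxides total 500.0 g; the stated basis being 500.0 g — a pure rounding effect).
Batch grand total — Σ batch = 566.9 g; LOI removed, Σ of batch·LOI: 66.88 g; yield = glass ÷ total batch = 88.20%.

Revised batch per 500.0 g vitreous product:
  Component A: 32.70 g
  Raw B: 324.0 g
  Material C: 63.48 g
  Ingredient D: 58.76 g
  Component F: 87.96 g
Total batch = 566.9 g; LOI loss = 66.88 g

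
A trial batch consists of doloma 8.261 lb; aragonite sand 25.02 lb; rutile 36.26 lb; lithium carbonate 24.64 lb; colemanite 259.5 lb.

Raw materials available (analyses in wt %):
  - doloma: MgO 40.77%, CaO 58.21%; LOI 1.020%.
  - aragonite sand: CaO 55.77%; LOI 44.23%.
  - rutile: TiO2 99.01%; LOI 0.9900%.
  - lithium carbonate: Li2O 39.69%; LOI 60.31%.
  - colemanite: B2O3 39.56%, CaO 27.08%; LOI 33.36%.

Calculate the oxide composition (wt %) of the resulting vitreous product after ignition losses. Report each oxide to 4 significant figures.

Every computation maintains exact precision through the solve. Intermediates appear (rounded to four significant digits) as written — every reported value undergoes a single rounding — the derived quantities (glass mass, the yield, ignition loss, totals, the five compositions) are rebuilt from the weighed amounts per 240.7 lb of glass at full float precision precisely as stated by the problem or the answer.
Per-oxide mass from batch:
  MgO: 8.261·0.4077 = 3.368 lb
  Li2O: 24.64·0.3969 = 9.780 lb
  B2O3: 259.5·0.3956 = 102.7 lb
  TiO2: 36.26·0.9901 = 35.90 lb
  CaO: 8.261·0.5821 + 25.02·0.5577 + 259.5·0.2708 = 89.03 lb
LOI: 8.261·0.01020 + 25.02·0.4423 + 36.26·0.009900 + 24.64·0.6031 + 259.5·0.3336 = 112.9 lb
Glass mass = batch − LOI = 353.7 − 112.9 = 240.7 lb (= Σ oxide masses)
oxide / glass × 100 gives the wt %

Glass mass = 240.7 lb (batch 353.7 − LOI 112.9).
Composition: MgO 1.399%, Li2O 4.062%, B2O3 42.64%, TiO2 14.91%, CaO 36.98%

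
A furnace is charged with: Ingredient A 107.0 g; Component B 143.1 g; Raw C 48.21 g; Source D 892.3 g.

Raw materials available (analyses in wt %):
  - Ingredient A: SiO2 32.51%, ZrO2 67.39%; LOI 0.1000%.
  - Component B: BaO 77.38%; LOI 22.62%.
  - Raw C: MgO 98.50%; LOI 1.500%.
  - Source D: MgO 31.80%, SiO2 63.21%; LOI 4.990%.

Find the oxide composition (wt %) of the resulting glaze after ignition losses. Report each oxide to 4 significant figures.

Every computation runs at full float precision through every step — mid-chain values are shown, rounded to 4 significant digits, on the page. A single rounding finalizes every reported figure; derived quantities, which include LOI, four oxide percentages, net glass mass, totals, yield, are rebuilt at full float precision, precisely as stated by either problem or answer, from the weighed amounts per 1113 g of glass.
Oxide-by-oxide delivered mass:
  BaO: 143.1·0.7738 = 110.7 g
  MgO: 48.21·0.9850 + 892.3·0.3180 = 331.2 g
  SiO2: 107.0·0.3251 + 892.3·0.6321 = 598.8 g
  ZrO2: 107.0·0.6739 = 72.11 g
LOI: 107.0·0.001000 + 143.1·0.2262 + 48.21·0.01500 + 892.3·0.04990 = 77.73 g
Net of LOI, the glass mass = 1191 − 77.73 = 1113 g (= Σ oxide masses)
oxide / glass × 100 gives the wt %

Glass mass = 1113 g (batch 1191 − LOI 77.73).
Composition: BaO 9.950%, MgO 29.76%, SiO2 53.81%, ZrO2 6.479%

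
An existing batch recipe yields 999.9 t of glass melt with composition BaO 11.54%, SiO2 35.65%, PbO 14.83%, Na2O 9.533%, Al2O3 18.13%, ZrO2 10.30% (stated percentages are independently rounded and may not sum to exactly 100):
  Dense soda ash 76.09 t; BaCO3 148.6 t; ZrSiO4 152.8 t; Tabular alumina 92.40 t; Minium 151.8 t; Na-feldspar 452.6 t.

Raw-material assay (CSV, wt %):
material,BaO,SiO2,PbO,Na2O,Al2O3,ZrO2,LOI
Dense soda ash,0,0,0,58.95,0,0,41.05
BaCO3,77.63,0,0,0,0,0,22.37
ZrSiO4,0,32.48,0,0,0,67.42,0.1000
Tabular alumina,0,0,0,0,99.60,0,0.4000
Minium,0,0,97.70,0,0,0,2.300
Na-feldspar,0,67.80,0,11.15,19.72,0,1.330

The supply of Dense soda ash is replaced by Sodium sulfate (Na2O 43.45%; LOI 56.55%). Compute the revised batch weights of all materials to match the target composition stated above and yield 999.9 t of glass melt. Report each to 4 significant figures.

The intermediate values appear (rounded to 4 significant figures) across the worked steps. All arithmetic maintains full precision end to end — every reported figure receives exactly one rounding; the derived quantities, including ignition loss, six oxide percentages, totals, yield, glass mass, are rebuilt using the weight values per 999.9 t of glass at exact precision, precisely as stated by the problem or answer text.
Oxide mass targets, per 999.9 t glass melt:
  BaO: 11.54% × 999.9 = 115.4 t
  SiO2: 35.65% × 999.9 = 356.5 t
  PbO: 14.83% × 999.9 = 148.3 t
  Na2O: 9.533% × 999.9 = 95.32 t
  Al2O3: 18.13% × 999.9 = 181.3 t
  ZrO2: 10.30% × 999.9 = 103.0 t
Checking each oxide sum given the weights on record, versus the basis set out (oxide sums agree with the targets once rounding is allowed for):
  BaO: 148.6·0.7763 = 115.4 t (target 115.4 t)
  SiO2: 152.8·0.3248 + 452.6·0.6780 = 356.5 t (target 356.5 t)
  PbO: 151.8·0.9770 = 148.3 t (target 148.3 t)
  Na2O: 103.2·0.4345 + 452.6·0.1115 = 95.31 t (target 95.32 t)
  Al2O3: 92.40·0.9960 + 452.6·0.1972 = 181.3 t (target 181.3 t)
  ZrO2: 152.8·0.6742 = 103.0 t (target 103.0 t)
Consistency of the glass mass: batch Σ − ignition loss = 999.8 t (per-oxide target masses sum to 999.7 t; basis as stated: 999.9 t — any gap is answer rounding).
Whole-batch sum: Σ batch = 1101 t; Σ batch·LOI gives LOI loss = 101.6 t; as yield: glass ÷ batch → 90.77%.

Revised batch per 999.9 t glass melt:
  Sodium sulfate: 103.2 t
  BaCO3: 148.6 t
  ZrSiO4: 152.8 t
  Tabular alumina: 92.40 t
  Minium: 151.8 t
  Na-feldspar: 452.6 t
Total batch = 1101 t; LOI loss = 101.6 t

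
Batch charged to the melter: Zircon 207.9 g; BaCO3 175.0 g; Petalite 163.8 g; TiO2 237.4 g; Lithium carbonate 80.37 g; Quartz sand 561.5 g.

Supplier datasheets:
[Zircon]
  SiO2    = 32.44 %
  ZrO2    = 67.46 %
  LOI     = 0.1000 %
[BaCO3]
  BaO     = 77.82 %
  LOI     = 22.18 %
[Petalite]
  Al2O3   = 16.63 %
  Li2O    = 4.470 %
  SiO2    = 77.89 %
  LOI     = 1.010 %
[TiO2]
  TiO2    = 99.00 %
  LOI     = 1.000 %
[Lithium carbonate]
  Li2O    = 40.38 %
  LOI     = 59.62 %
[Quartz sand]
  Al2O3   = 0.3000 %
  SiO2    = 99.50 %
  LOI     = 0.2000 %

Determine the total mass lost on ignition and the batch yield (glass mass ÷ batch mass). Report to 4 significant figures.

LOI loss = 92.09 g; glass = 1334 g; yield = 93.54%

Mid-chain values are displayed (rounded to 4 significant figures) in the working. All internal work carries exact precision all the way through — exactly one rounding is applied to each reported value; the derived quantities are rebuilt at full precision (glass mass, the yield, six oxide percentages, LOI, totals) from the batch weights at 1334 g of glass, as they appear in the problem or answer text.
Loss on ignition, line by line:
  Zircon: 207.9 × 0.001000 = 0.2079 g
  BaCO3: 175.0 × 0.2218 = 38.81 g
  Petalite: 163.8 × 0.01010 = 1.654 g
  TiO2: 237.4 × 0.01000 = 2.374 g
  Lithium carbonate: 80.37 × 0.5962 = 47.92 g
  Quartz sand: 561.5 × 0.002000 = 1.123 g
Total LOI = 92.09 g
Glass = batch − LOI = 1426 − 92.09 = 1334 g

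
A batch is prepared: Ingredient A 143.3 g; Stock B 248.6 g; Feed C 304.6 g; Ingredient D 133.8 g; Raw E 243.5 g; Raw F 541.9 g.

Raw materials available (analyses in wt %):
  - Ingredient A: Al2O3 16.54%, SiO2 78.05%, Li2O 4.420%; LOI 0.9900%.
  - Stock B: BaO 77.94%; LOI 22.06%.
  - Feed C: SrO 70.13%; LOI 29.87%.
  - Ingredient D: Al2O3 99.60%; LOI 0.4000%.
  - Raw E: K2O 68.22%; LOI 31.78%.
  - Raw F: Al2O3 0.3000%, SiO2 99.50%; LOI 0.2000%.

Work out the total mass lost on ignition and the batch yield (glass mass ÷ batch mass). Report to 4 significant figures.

In-progress results are shown (rounded to four significant figures) at each printed step; each numeric step runs at full precision throughout. Exactly one rounding lands on each reported result — derived quantities are rebuilt at full precision (totals, yield, glass mass, six oxide percentages, ignition loss) starting from the weights at 1389 g of glass as given in either problem or answer.
Per-material ignition loss:
  Ingredient A: 143.3 × 0.009900 = 1.419 g
  Stock B: 248.6 × 0.2206 = 54.84 g
  Feed C: 304.6 × 0.2987 = 90.98 g
  Ingredient D: 133.8 × 0.004000 = 0.5352 g
  Raw E: 243.5 × 0.3178 = 77.38 g
  Raw F: 541.9 × 0.002000 = 1.084 g
Total LOI = 226.2 g
Glass = batch − LOI = 1616 − 226.2 = 1389 g

LOI loss = 226.2 g; glass = 1389 g; yield = 86.00%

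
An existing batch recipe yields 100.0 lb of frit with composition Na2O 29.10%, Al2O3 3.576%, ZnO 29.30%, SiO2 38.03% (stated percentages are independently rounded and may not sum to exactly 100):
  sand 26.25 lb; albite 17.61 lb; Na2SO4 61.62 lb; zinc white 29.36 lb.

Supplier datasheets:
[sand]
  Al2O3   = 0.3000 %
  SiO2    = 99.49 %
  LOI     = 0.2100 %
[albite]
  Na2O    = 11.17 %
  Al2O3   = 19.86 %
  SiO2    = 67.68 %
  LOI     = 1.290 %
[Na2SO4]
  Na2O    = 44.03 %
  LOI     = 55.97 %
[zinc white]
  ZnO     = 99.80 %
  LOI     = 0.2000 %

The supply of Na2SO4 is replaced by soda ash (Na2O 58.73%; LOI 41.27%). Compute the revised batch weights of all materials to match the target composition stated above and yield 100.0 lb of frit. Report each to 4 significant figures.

Revised batch per 100.0 lb frit:
  sand: 26.25 lb
  albite: 17.61 lb
  soda ash: 46.20 lb
  zinc white: 29.36 lb
Total batch = 119.4 lb; LOI loss = 19.41 lb

The intermediate values are shown (rounded to 4 significant digits) in the printout; every computation carries exact precision at all times; exactly one rounding goes into every reported value. The derived quantities, including the four compositions, ignition loss, the yield, net glass mass, the totals, are computed from the weighed amounts per 100.0 lb of glass at full float precision, as quoted within the problem or answer text.
The oxide mass targets at 100.0 lb frit:
  Na2O: 29.10% × 100.0 = 29.10 lb
  Al2O3: 3.576% × 100.0 = 3.576 lb
  ZnO: 29.30% × 100.0 = 29.30 lb
  SiO2: 38.03% × 100.0 = 38.03 lb
Mass-balance tally per oxide using the reported weights, at the basis given (every target is met by its sum given rounding of the digits):
  Na2O: 17.61·0.1117 + 46.20·0.5873 = 29.10 lb (target 29.10 lb)
  Al2O3: 26.25·0.003000 + 17.61·0.1986 = 3.576 lb (target 3.576 lb)
  ZnO: 29.36·0.9980 = 29.30 lb (target 29.30 lb)
  SiO2: 26.25·0.9949 + 17.61·0.6768 = 38.03 lb (target 38.03 lb)
Glass-mass bookkeeping: Σ batch − LOI loss = 100.0 lb (summing oxide targets gives 100.0 lb; stated basis 100.0 lb — rounding explains the deltas).
Batch grand total — Σ batch = 119.4 lb; ignition loss, Σ(batch × LOI) = 19.41 lb; the yield ratio, glass ÷ batch: 83.75%.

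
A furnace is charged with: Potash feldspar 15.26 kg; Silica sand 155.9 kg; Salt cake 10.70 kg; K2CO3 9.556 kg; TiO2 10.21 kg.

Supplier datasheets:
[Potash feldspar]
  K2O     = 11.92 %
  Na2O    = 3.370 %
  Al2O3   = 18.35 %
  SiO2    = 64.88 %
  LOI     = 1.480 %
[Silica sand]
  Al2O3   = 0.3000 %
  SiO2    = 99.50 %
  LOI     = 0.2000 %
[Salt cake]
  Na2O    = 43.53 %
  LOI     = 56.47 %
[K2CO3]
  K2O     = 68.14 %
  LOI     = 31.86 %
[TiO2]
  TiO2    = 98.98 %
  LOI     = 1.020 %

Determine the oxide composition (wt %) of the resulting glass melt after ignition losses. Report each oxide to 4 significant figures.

The intermediate values appear with 4-significant-digit rounding when written out — all internal work holds full float precision at each step; every reported number receives exactly one rounding — derived quantities (yield, LOI, net glass mass, totals, five oxide percentages) are carried starting from the weights at 191.9 kg of glass in full float precision as written in the problem or answer text.
Per-oxide mass from batch:
  K2O: 15.26·0.1192 + 9.556·0.6814 = 8.330 kg
  TiO2: 10.21·0.9898 = 10.11 kg
  Na2O: 15.26·0.03370 + 10.70·0.4353 = 5.172 kg
  Al2O3: 15.26·0.1835 + 155.9·0.003000 = 3.268 kg
  SiO2: 15.26·0.6488 + 155.9·0.9950 = 165.0 kg
LOI: 15.26·0.01480 + 155.9·0.002000 + 10.70·0.5647 + 9.556·0.3186 + 10.21·0.01020 = 9.729 kg
Net of LOI, the glass mass = 201.6 − 9.729 = 191.9 kg (= the summed oxide contributions)
oxide / glass × 100 gives the wt %

Glass mass = 191.9 kg (batch 201.6 − LOI 9.729).
Composition: K2O 4.341%, TiO2 5.266%, Na2O 2.695%, Al2O3 1.703%, SiO2 85.99%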